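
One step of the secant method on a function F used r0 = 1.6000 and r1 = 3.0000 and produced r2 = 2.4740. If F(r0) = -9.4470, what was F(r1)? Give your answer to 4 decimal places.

The secant line through (1.6000, -9.4470) and (3.0000, F(r1)) crosses zero at r2 = 2.4740.
So (1.6000, -9.4470), (3.0000, F(r1)), (2.4740, 0) are collinear:
F(r1) = -9.4470 · (3.0000 − 2.4740) / (1.6000 − 2.4740) = -9.4470 · (0.526000)/(-0.874000) = 5.685494

5.6855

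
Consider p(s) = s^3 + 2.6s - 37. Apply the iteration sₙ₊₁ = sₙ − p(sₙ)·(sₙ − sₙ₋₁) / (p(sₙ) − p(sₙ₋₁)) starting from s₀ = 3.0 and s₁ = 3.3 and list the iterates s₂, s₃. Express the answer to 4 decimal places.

3.0679, 3.0724

p(3.0) = -2.200000, p(3.3) = 7.517000
s₂ = 3.300000 − 7.517000·(3.300000 − 3.000000) / (7.517000 − (-2.200000)) = 3.300000 − (2.255100)/(9.717000) = 3.067922
p(3.067922) = -0.147669
s₃ = 3.067922 − (-0.147669)·(3.067922 − 3.300000) / (-0.147669 − 7.517000) = 3.067922 − (0.034271)/(-7.664669) = 3.072393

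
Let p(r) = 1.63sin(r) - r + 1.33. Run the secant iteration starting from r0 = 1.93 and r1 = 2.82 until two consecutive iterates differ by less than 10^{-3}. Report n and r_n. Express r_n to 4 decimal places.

p(1.93) = 0.925969, p(2.82) = -0.974793
r2 = 2.820000 − (-0.974793)·(0.890000)/(-1.900762) = 2.363569;  |Δ| = 0.456431
p(2.363569) = 0.110483
r3 = 2.363569 − 0.110483·(-0.456431)/(1.085276) = 2.410035;  |Δ| = 0.046465
p(2.410035) = 0.008853
r4 = 2.410035 − 0.008853·(0.046465)/(-0.101630) = 2.414083;  |Δ| = 0.004048
p(2.414083) = -0.000113
r5 = 2.414083 − (-0.000113)·(0.004048)/(-0.008966) = 2.414032;  |Δ| = 0.000051
|r5 − r4| = 0.000051 < 10^{-3}

n = 5, r_n = 2.4140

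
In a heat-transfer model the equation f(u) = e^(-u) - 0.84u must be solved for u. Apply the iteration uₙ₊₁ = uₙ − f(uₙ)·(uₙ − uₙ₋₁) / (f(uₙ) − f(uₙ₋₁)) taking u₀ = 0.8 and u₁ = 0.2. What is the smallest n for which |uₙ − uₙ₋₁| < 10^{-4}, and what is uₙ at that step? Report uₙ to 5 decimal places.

f(0.8) = -0.2226710, f(0.2) = 0.6507308
u₂ = 0.2000000 − 0.6507308·(-0.6000000)/(0.8734018) = 0.6470319;  |Δ| = 0.4470319
f(0.6470319) = -0.0199092
u₃ = 0.6470319 − (-0.0199092)·(0.4470319)/(-0.6706400) = 0.6337609;  |Δ| = 0.0132710
f(0.6337609) = -0.0017666
u₄ = 0.6337609 − (-0.0017666)·(-0.0132710)/(0.0181426) = 0.6324687;  |Δ| = 0.0012922
f(0.6324687) = 0.0000050
u₅ = 0.6324687 − 0.0000050·(-0.0012922)/(0.0017716) = 0.6324723;  |Δ| = 0.0000036
|u₅ − u₄| = 0.0000036 < 10^{-4}

n = 5, uₙ = 0.63247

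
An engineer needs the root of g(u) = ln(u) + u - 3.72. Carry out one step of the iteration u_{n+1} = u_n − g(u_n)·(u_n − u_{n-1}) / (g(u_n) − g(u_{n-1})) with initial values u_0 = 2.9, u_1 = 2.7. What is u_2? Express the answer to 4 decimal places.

g(2.9) = 0.244711, g(2.7) = -0.026748
u_2 = 2.700000 − (-0.026748)·(2.700000 − 2.900000) / (-0.026748 − 0.244711) = 2.700000 − (0.005350)/(-0.271459) = 2.719707

2.7197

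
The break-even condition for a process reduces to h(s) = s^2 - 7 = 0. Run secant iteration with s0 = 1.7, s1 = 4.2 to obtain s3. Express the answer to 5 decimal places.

2.58705

h(1.7) = -4.1100000, h(4.2) = 10.6400000
s2 = 4.2000000 − 10.6400000·(4.2000000 − 1.7000000) / (10.6400000 − (-4.1100000)) = 4.2000000 − (26.6000000)/(14.7500000) = 2.3966102
h(2.3966102) = -1.2562597
s3 = 2.3966102 − (-1.2562597)·(2.3966102 − 4.2000000) / (-1.2562597 − 10.6400000) = 2.3966102 − (2.2655260)/(-11.8962597) = 2.5870504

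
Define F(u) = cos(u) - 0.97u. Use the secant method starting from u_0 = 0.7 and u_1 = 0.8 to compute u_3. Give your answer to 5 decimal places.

F(0.7) = 0.0858422, F(0.8) = -0.0792933
u_2 = 0.8000000 − (-0.0792933)·(0.8000000 − 0.7000000) / (-0.0792933 − 0.0858422) = 0.8000000 − (-0.0079293)/(-0.1651355) = 0.7519829
F(0.7519829) = 0.0009124
u_3 = 0.7519829 − 0.0009124·(0.7519829 − 0.8000000) / (0.0009124 − (-0.0792933)) = 0.7519829 − (-0.0000438)/(0.0802057) = 0.7525291

0.75253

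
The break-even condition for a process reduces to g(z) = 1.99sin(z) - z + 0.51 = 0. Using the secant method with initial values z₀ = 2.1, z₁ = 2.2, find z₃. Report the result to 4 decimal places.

g(2.1) = 0.127787, g(2.2) = -0.081092
z₂ = 2.200000 − (-0.081092)·(2.200000 − 2.100000) / (-0.081092 − 0.127787) = 2.200000 − (-0.008109)/(-0.208879) = 2.161177
g(2.161177) = 0.001972
z₃ = 2.161177 − 0.001972·(2.161177 − 2.200000) / (0.001972 − (-0.081092)) = 2.161177 − (-0.000077)/(0.083065) = 2.162099

2.1621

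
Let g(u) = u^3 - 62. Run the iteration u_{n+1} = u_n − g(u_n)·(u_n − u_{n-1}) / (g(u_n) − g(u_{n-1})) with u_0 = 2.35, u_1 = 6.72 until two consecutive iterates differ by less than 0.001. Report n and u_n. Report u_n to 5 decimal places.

g(2.35) = -49.0221250, g(6.72) = 241.4644480
u_2 = 6.7200000 − 241.4644480·(4.3700000)/(290.4865730) = 3.0874753;  |Δ| = 3.6325247
g(3.0874753) = -32.5686288
u_3 = 3.0874753 − (-32.5686288)·(-3.6325247)/(-274.0330768) = 3.5191982;  |Δ| = 0.4317229
g(3.5191982) = -18.4155883
u_4 = 3.5191982 − (-18.4155883)·(0.4317229)/(14.1530405) = 4.0809454;  |Δ| = 0.5617472
g(4.0809454) = 5.9645358
u_5 = 4.0809454 − 5.9645358·(0.5617472)/(24.3801242) = 3.9435154;  |Δ| = 0.1374300
g(3.9435154) = -0.6731560
u_6 = 3.9435154 − (-0.6731560)·(-0.1374300)/(-6.6376919) = 3.9574527;  |Δ| = 0.0139374
g(3.9574527) = -0.0206228
u_7 = 3.9574527 − (-0.0206228)·(0.0139374)/(0.6525332) = 3.9578932;  |Δ| = 0.0004405
|u_7 − u_6| = 0.0004405 < 0.001

n = 7, u_n = 3.95789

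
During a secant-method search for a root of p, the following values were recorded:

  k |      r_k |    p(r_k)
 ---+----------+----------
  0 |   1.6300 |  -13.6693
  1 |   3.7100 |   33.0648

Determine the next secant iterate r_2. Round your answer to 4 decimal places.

2.2384

r_2 = 3.7100 − 33.0648·(3.7100 − 1.6300) / (33.0648 − (-13.6693))
   = 3.7100 − (68.774784)/(46.734100) = 2.238381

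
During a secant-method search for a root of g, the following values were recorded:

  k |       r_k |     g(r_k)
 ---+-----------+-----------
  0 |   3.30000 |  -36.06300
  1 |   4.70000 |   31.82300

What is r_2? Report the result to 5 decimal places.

r_2 = 4.70000 − 31.82300·(4.70000 − 3.30000) / (31.82300 − (-36.06300))
   = 4.70000 − (44.5522000)/(67.8860000) = 4.0437204

4.04372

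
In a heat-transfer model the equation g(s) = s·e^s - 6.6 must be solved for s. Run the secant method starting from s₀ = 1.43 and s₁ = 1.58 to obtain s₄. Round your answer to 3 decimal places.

g(1.43) = -0.62446, g(1.58) = 1.07083
s₂ = 1.58000 − 1.07083·(1.58000 − 1.43000) / (1.07083 − (-0.62446)) = 1.58000 − (0.16062)/(1.69529) = 1.48525
g(1.48525) = -0.04101
s₃ = 1.48525 − (-0.04101)·(1.48525 − 1.58000) / (-0.04101 − 1.07083) = 1.48525 − (0.00389)/(-1.11184) = 1.48875
g(1.48875) = -0.00256
s₄ = 1.48875 − (-0.00256)·(1.48875 − 1.48525) / (-0.00256 − (-0.04101)) = 1.48875 − (-0.00001)/(0.03845) = 1.48898

1.489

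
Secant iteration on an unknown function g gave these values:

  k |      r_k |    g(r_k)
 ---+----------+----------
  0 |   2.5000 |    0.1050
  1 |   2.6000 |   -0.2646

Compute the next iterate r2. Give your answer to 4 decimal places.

2.5284

r2 = 2.6000 − (-0.2646)·(2.6000 − 2.5000) / (-0.2646 − 0.1050)
   = 2.6000 − (-0.026460)/(-0.369600) = 2.528409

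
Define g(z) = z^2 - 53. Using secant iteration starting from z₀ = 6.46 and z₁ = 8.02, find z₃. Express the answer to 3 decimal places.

7.278

g(6.46) = -11.26840, g(8.02) = 11.32040
z₂ = 8.02000 − 11.32040·(8.02000 − 6.46000) / (11.32040 − (-11.26840)) = 8.02000 − (17.65982)/(22.58880) = 7.23820
g(7.23820) = -0.60840
z₃ = 7.23820 − (-0.60840)·(7.23820 − 8.02000) / (-0.60840 − 11.32040) = 7.23820 − (0.47564)/(-11.92880) = 7.27808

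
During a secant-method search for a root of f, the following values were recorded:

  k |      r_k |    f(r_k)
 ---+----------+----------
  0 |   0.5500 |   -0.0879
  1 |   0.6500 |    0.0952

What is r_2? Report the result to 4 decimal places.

r_2 = 0.6500 − 0.0952·(0.6500 − 0.5500) / (0.0952 − (-0.0879))
   = 0.6500 − (0.009520)/(0.183100) = 0.598007

0.5980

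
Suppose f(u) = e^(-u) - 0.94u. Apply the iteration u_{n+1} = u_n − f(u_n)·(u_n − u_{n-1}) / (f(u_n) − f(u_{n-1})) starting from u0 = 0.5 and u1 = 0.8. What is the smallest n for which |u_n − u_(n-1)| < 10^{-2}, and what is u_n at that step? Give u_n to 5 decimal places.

n = 3, u_n = 0.58969

f(0.5) = 0.1365307, f(0.8) = -0.3026710
u2 = 0.8000000 − (-0.3026710)·(0.3000000)/(-0.4392017) = 0.5932583;  |Δ| = 0.2067417
f(0.5932583) = -0.0051387
u3 = 0.5932583 − (-0.0051387)·(-0.2067417)/(0.2975323) = 0.5896876;  |Δ| = 0.0035707
|u3 − u2| = 0.0035707 < 10^{-2}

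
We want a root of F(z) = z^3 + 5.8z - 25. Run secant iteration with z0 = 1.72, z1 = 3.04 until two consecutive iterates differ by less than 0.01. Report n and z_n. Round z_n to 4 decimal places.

F(1.72) = -9.935552, F(3.04) = 20.726464
z2 = 3.040000 − 20.726464·(1.320000)/(30.662016) = 2.147726;  |Δ| = 0.892274
F(2.147726) = -2.636324
z3 = 2.147726 − (-2.636324)·(-0.892274)/(-23.362788) = 2.248412;  |Δ| = 0.100687
F(2.248412) = -0.592678
z4 = 2.248412 − (-0.592678)·(0.100687)/(2.043646) = 2.277613;  |Δ| = 0.029200
F(2.277613) = 0.025312
z5 = 2.277613 − 0.025312·(0.029200)/(0.617990) = 2.276417;  |Δ| = 0.001196
|z5 − z4| = 0.001196 < 0.01

n = 5, z_n = 2.2764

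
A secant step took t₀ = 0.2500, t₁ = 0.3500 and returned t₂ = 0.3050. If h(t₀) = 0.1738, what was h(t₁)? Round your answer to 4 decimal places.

The secant line through (0.2500, 0.1738) and (0.3500, h(t₁)) crosses zero at t₂ = 0.3050.
So (0.2500, 0.1738), (0.3500, h(t₁)), (0.3050, 0) are collinear:
h(t₁) = 0.1738 · (0.3500 − 0.3050) / (0.2500 − 0.3050) = 0.1738 · (0.045000)/(-0.055000) = -0.142200

-0.1422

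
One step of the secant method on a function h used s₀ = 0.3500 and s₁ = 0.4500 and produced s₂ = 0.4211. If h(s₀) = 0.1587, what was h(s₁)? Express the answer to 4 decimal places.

The secant line through (0.3500, 0.1587) and (0.4500, h(s₁)) crosses zero at s₂ = 0.4211.
So (0.3500, 0.1587), (0.4500, h(s₁)), (0.4211, 0) are collinear:
h(s₁) = 0.1587 · (0.4500 − 0.4211) / (0.3500 − 0.4211) = 0.1587 · (0.028900)/(-0.071100) = -0.064507

-0.0645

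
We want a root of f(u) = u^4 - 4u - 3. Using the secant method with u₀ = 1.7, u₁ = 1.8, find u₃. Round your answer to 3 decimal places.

f(1.7) = -1.44790, f(1.8) = 0.29760
u₂ = 1.80000 − 0.29760·(1.80000 − 1.70000) / (0.29760 − (-1.44790)) = 1.80000 − (0.02976)/(1.74550) = 1.78295
f(1.78295) = -0.02632
u₃ = 1.78295 − (-0.02632)·(1.78295 − 1.80000) / (-0.02632 − 0.29760) = 1.78295 − (0.00045)/(-0.32392) = 1.78434

1.784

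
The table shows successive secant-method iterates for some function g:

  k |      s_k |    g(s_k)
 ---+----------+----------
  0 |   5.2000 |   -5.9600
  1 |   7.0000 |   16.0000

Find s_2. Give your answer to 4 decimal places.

s_2 = 7.0000 − 16.0000·(7.0000 − 5.2000) / (16.0000 − (-5.9600))
   = 7.0000 − (28.800000)/(21.960000) = 5.688525

5.6885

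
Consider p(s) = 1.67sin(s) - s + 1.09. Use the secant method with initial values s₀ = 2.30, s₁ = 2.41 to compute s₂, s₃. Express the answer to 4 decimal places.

p(2.30) = 0.035328, p(2.41) = -0.204347
s₂ = 2.410000 − (-0.204347)·(2.410000 − 2.300000) / (-0.204347 − 0.035328) = 2.410000 − (-0.022478)/(-0.239675) = 2.316214
p(2.316214) = 0.000910
s₃ = 2.316214 − 0.000910·(2.316214 − 2.410000) / (0.000910 − (-0.204347)) = 2.316214 − (-0.000085)/(0.205257) = 2.316630

2.3162, 2.3166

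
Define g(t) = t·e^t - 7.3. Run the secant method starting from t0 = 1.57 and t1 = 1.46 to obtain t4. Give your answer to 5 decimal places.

g(1.57) = 0.2464377, g(1.46) = -1.0132991
t2 = 1.4600000 − (-1.0132991)·(1.4600000 − 1.5700000) / (-1.0132991 − 0.2464377) = 1.4600000 − (0.1114629)/(-1.2597368) = 1.5484811
g(1.5484811) = -0.0154503
t3 = 1.5484811 − (-0.0154503)·(1.5484811 − 1.4600000) / (-0.0154503 − (-1.0132991)) = 1.5484811 − (-0.0013671)/(0.9978488) = 1.5498511
g(1.5498511) = 0.0009902
t4 = 1.5498511 − 0.0009902·(1.5498511 − 1.5484811) / (0.0009902 − (-0.0154503)) = 1.5498511 − (0.0000014)/(0.0164405) = 1.5497686

1.54977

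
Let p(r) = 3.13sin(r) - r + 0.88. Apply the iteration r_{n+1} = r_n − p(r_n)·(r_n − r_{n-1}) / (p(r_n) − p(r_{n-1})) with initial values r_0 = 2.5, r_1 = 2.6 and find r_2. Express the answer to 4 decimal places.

2.5704

p(2.5) = 0.253218, p(2.6) = -0.106481
r_2 = 2.600000 − (-0.106481)·(2.600000 − 2.500000) / (-0.106481 − 0.253218) = 2.600000 − (-0.010648)/(-0.359699) = 2.570397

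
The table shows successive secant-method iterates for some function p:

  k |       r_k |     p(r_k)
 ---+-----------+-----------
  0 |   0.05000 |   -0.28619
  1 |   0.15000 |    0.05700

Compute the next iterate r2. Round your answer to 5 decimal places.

r2 = 0.15000 − 0.05700·(0.15000 − 0.05000) / (0.05700 − (-0.28619))
   = 0.15000 − (0.0057000)/(0.3431900) = 0.1333911

0.13339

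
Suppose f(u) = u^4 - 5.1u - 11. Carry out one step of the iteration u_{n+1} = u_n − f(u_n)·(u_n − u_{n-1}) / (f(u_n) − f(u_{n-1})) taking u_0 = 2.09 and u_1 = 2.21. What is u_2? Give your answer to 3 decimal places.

2.164

f(2.09) = -2.57870, f(2.21) = 1.58343
u_2 = 2.21000 − 1.58343·(2.21000 − 2.09000) / (1.58343 − (-2.57870)) = 2.21000 − (0.19001)/(4.16214) = 2.16435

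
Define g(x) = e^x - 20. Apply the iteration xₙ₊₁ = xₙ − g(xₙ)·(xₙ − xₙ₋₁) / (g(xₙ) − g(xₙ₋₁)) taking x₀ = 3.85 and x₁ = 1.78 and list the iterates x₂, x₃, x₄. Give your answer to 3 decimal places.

2.489, 3.410, 2.891

g(3.85) = 26.99306, g(1.78) = -14.07014
x₂ = 1.78000 − (-14.07014)·(1.78000 − 3.85000) / (-14.07014 − 26.99306) = 1.78000 − (29.12520)/(-41.06321) = 2.48928
g(2.48928) = -7.94744
x₃ = 2.48928 − (-7.94744)·(2.48928 − 1.78000) / (-7.94744 − (-14.07014)) = 2.48928 − (-5.63694)/(6.12271) = 3.40994
g(3.40994) = 10.26338
x₄ = 3.40994 − 10.26338·(3.40994 − 2.48928) / (10.26338 − (-7.94744)) = 3.40994 − (9.44910)/(18.21082) = 2.89107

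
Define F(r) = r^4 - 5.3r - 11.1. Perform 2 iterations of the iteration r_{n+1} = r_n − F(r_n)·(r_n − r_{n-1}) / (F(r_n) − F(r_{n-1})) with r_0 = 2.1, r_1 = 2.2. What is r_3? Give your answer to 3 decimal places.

F(2.1) = -2.78190, F(2.2) = 0.66560
r_2 = 2.20000 − 0.66560·(2.20000 − 2.10000) / (0.66560 − (-2.78190)) = 2.20000 − (0.06656)/(3.44750) = 2.18069
F(2.18069) = -0.04363
r_3 = 2.18069 − (-0.04363)·(2.18069 − 2.20000) / (-0.04363 − 0.66560) = 2.18069 − (0.00084)/(-0.70923) = 2.18188

2.182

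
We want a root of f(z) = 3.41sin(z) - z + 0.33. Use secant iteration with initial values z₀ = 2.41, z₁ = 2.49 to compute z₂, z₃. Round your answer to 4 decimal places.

f(2.41) = 0.198070, f(2.49) = -0.091993
z₂ = 2.490000 − (-0.091993)·(2.490000 − 2.410000) / (-0.091993 − 0.198070) = 2.490000 − (-0.007359)/(-0.290063) = 2.464628
f(2.464628) = 0.001498
z₃ = 2.464628 − 0.001498·(2.464628 − 2.490000) / (0.001498 − (-0.091993)) = 2.464628 − (-0.000038)/(0.093492) = 2.465035

2.4646, 2.4650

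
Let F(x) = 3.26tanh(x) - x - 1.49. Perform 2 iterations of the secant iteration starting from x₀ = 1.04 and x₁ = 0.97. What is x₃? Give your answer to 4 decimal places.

F(1.04) = 0.005915, F(0.97) = -0.019224
x₂ = 0.970000 − (-0.019224)·(0.970000 − 1.040000) / (-0.019224 − 0.005915) = 0.970000 − (0.001346)/(-0.025139) = 1.023529
F(1.023529) = 0.000909
x₃ = 1.023529 − 0.000909·(1.023529 − 0.970000) / (0.000909 − (-0.019224)) = 1.023529 − (0.000049)/(0.020133) = 1.021112

1.0211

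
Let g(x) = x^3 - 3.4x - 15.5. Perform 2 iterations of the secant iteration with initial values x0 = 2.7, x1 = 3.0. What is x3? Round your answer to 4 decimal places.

g(2.7) = -4.997000, g(3.0) = 1.300000
x2 = 3.000000 − 1.300000·(3.000000 − 2.700000) / (1.300000 − (-4.997000)) = 3.000000 − (0.390000)/(6.297000) = 2.938066
g(2.938066) = -0.127363
x3 = 2.938066 − (-0.127363)·(2.938066 − 3.000000) / (-0.127363 − 1.300000) = 2.938066 − (0.007888)/(-1.427363) = 2.943592

2.9436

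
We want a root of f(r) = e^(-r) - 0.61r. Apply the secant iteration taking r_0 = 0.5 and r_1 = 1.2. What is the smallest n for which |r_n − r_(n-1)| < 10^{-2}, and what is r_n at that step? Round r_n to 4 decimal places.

f(0.5) = 0.301531, f(1.2) = -0.430806
r_2 = 1.200000 − (-0.430806)·(0.700000)/(-0.732336) = 0.788217;  |Δ| = 0.411783
f(0.788217) = -0.026157
r_3 = 0.788217 − (-0.026157)·(-0.411783)/(0.404649) = 0.761598;  |Δ| = 0.026618
f(0.761598) = 0.002345
r_4 = 0.761598 − 0.002345·(-0.026618)/(0.028502) = 0.763788;  |Δ| = 0.002190
|r_4 − r_3| = 0.002190 < 10^{-2}

n = 4, r_n = 0.7638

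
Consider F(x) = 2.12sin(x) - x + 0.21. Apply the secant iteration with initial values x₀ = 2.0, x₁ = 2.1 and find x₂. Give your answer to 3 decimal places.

2.070

F(2.0) = 0.13771, F(2.1) = -0.06000
x₂ = 2.10000 − (-0.06000)·(2.10000 − 2.00000) / (-0.06000 − 0.13771) = 2.10000 − (-0.00600)/(-0.19771) = 2.06965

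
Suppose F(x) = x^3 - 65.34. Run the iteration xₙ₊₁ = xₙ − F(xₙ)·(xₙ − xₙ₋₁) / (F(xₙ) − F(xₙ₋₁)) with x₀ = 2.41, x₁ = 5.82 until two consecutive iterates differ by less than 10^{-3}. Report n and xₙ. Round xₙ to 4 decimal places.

F(2.41) = -51.342479, F(5.82) = 131.797368
x₂ = 5.820000 − 131.797368·(3.410000)/(183.139847) = 3.365979;  |Δ| = 2.454021
F(3.365979) = -27.204081
x₃ = 3.365979 − (-27.204081)·(-2.454021)/(-159.001449) = 3.785846;  |Δ| = 0.419867
F(3.785846) = -11.078890
x₄ = 3.785846 − (-11.078890)·(0.419867)/(16.125191) = 4.074317;  |Δ| = 0.288471
F(4.074317) = 2.293895
x₅ = 4.074317 − 2.293895·(0.288471)/(13.372785) = 4.024834;  |Δ| = 0.049483
F(4.024834) = -0.140550
x₆ = 4.024834 − (-0.140550)·(-0.049483)/(-2.434445) = 4.027691;  |Δ| = 0.002857
F(4.027691) = -0.001615
x₇ = 4.027691 − (-0.001615)·(0.002857)/(0.138935) = 4.027724;  |Δ| = 0.000033
|x₇ − x₆| = 0.000033 < 10^{-3}

n = 7, xₙ = 4.0277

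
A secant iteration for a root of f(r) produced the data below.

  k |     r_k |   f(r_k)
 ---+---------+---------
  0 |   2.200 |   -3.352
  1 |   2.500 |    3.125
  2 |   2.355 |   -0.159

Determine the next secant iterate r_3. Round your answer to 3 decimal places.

2.362

r_3 = 2.355 − (-0.159)·(2.355 − 2.500) / (-0.159 − 3.125)
   = 2.355 − (0.02306)/(-3.28400) = 2.36202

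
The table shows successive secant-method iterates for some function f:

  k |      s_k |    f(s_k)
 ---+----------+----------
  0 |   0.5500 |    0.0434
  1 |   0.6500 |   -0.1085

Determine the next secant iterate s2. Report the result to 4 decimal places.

s2 = 0.6500 − (-0.1085)·(0.6500 − 0.5500) / (-0.1085 − 0.0434)
   = 0.6500 − (-0.010850)/(-0.151900) = 0.578571

0.5786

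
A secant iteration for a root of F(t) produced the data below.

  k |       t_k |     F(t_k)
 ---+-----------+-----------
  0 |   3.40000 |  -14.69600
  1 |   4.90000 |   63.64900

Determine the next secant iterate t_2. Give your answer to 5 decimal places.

3.68137

t_2 = 4.90000 − 63.64900·(4.90000 − 3.40000) / (63.64900 − (-14.69600))
   = 4.90000 − (95.4735000)/(78.3450000) = 3.6813709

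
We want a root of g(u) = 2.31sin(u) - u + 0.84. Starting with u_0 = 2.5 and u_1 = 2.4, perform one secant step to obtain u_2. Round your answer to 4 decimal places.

2.4001

g(2.5) = -0.277529, g(2.4) = 0.000320
u_2 = 2.400000 − 0.000320·(2.400000 − 2.500000) / (0.000320 − (-0.277529)) = 2.400000 − (-0.000032)/(0.277849) = 2.400115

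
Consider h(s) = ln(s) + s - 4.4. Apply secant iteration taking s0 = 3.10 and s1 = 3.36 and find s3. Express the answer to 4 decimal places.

3.2281

h(3.10) = -0.168598, h(3.36) = 0.171941
s2 = 3.360000 − 0.171941·(3.360000 − 3.100000) / (0.171941 − (-0.168598)) = 3.360000 − (0.044705)/(0.340539) = 3.228724
h(3.228724) = 0.000811
s3 = 3.228724 − 0.000811·(3.228724 − 3.360000) / (0.000811 − 0.171941) = 3.228724 − (-0.000106)/(-0.171130) = 3.228102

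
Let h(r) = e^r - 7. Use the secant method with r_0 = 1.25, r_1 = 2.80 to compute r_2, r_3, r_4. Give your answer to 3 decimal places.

h(1.25) = -3.50966, h(2.80) = 9.44465
r_2 = 2.80000 − 9.44465·(2.80000 − 1.25000) / (9.44465 − (-3.50966)) = 2.80000 − (14.63920)/(12.95430) = 1.66994
h(1.66994) = -1.68818
r_3 = 1.66994 − (-1.68818)·(1.66994 − 2.80000) / (-1.68818 − 9.44465) = 1.66994 − (1.90775)/(-11.13282) = 1.84130
h(1.84130) = -0.69529
r_4 = 1.84130 − (-0.69529)·(1.84130 − 1.66994) / (-0.69529 − (-1.68818)) = 1.84130 − (-0.11915)/(0.99289) = 1.96130

1.670, 1.841, 1.961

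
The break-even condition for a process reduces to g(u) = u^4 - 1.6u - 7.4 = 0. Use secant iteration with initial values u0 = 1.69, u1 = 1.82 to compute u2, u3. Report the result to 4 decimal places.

g(1.69) = -1.946693, g(1.82) = 0.659994
u2 = 1.820000 − 0.659994·(1.820000 − 1.690000) / (0.659994 − (-1.946693)) = 1.820000 − (0.085799)/(2.606687) = 1.787085
g(1.787085) = -0.059791
u3 = 1.787085 − (-0.059791)·(1.787085 − 1.820000) / (-0.059791 − 0.659994) = 1.787085 − (0.001968)/(-0.719785) = 1.789819

1.7871, 1.7898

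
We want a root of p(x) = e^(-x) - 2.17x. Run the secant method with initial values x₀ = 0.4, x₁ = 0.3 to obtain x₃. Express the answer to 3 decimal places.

p(0.4) = -0.19768, p(0.3) = 0.08982
x₂ = 0.30000 − 0.08982·(0.30000 − 0.40000) / (0.08982 − (-0.19768)) = 0.30000 − (-0.00898)/(0.28750) = 0.33124
p(0.33124) = -0.00076
x₃ = 0.33124 − (-0.00076)·(0.33124 − 0.30000) / (-0.00076 − 0.08982) = 0.33124 − (-0.00002)/(-0.09058) = 0.33098

0.331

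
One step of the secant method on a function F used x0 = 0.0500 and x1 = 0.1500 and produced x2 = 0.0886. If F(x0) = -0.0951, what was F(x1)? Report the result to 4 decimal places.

The secant line through (0.0500, -0.0951) and (0.1500, F(x1)) crosses zero at x2 = 0.0886.
So (0.0500, -0.0951), (0.1500, F(x1)), (0.0886, 0) are collinear:
F(x1) = -0.0951 · (0.1500 − 0.0886) / (0.0500 − 0.0886) = -0.0951 · (0.061400)/(-0.038600) = 0.151273

0.1513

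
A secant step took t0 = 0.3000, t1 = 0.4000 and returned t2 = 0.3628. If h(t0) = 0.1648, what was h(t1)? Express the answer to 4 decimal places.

The secant line through (0.3000, 0.1648) and (0.4000, h(t1)) crosses zero at t2 = 0.3628.
So (0.3000, 0.1648), (0.4000, h(t1)), (0.3628, 0) are collinear:
h(t1) = 0.1648 · (0.4000 − 0.3628) / (0.3000 − 0.3628) = 0.1648 · (0.037200)/(-0.062800) = -0.097620

-0.0976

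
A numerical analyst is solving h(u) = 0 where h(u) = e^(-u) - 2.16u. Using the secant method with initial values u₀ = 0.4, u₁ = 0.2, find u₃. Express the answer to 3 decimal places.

0.332

h(0.4) = -0.19368, h(0.2) = 0.38673
u₂ = 0.20000 − 0.38673·(0.20000 − 0.40000) / (0.38673 − (-0.19368)) = 0.20000 − (-0.07735)/(0.58041) = 0.33326
h(0.33326) = -0.00326
u₃ = 0.33326 − (-0.00326)·(0.33326 − 0.20000) / (-0.00326 − 0.38673) = 0.33326 − (-0.00043)/(-0.38999) = 0.33215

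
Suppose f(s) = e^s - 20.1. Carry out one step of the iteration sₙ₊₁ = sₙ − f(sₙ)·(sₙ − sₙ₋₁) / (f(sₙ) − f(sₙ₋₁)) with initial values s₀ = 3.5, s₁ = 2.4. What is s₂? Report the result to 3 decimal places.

f(3.5) = 13.01545, f(2.4) = -9.07682
s₂ = 2.40000 − (-9.07682)·(2.40000 − 3.50000) / (-9.07682 − 13.01545) = 2.40000 − (9.98451)/(-22.09228) = 2.85195

2.852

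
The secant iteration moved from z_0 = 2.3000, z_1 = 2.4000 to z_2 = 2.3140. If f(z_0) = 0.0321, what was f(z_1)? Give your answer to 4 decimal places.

The secant line through (2.3000, 0.0321) and (2.4000, f(z_1)) crosses zero at z_2 = 2.3140.
So (2.3000, 0.0321), (2.4000, f(z_1)), (2.3140, 0) are collinear:
f(z_1) = 0.0321 · (2.4000 − 2.3140) / (2.3000 − 2.3140) = 0.0321 · (0.086000)/(-0.014000) = -0.197186

-0.1972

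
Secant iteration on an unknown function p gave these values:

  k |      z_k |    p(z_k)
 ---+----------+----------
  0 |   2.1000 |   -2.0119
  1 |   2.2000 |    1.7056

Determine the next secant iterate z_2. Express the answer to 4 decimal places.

2.1541

z_2 = 2.2000 − 1.7056·(2.2000 − 2.1000) / (1.7056 − (-2.0119))
   = 2.2000 − (0.170560)/(3.717500) = 2.154120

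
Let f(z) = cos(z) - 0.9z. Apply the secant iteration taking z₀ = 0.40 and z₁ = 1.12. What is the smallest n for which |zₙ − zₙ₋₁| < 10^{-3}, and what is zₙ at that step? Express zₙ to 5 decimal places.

f(0.40) = 0.5610610, f(1.12) = -0.5723176
z₂ = 1.1200000 − (-0.5723176)·(0.7200000)/(-1.1333785) = 0.7564245;  |Δ| = 0.3635755
f(0.7564245) = 0.0465125
z₃ = 0.7564245 − 0.0465125·(-0.3635755)/(0.6188301) = 0.7837516;  |Δ| = 0.0273271
f(0.7837516) = 0.0028937
z₄ = 0.7837516 − 0.0028937·(0.0273271)/(-0.0436188) = 0.7855645;  |Δ| = 0.0018129
f(0.7855645) = -0.0000189
z₅ = 0.7855645 − (-0.0000189)·(0.0018129)/(-0.0029126) = 0.7855527;  |Δ| = 0.0000117
|z₅ − z₄| = 0.0000117 < 10^{-3}

n = 5, zₙ = 0.78555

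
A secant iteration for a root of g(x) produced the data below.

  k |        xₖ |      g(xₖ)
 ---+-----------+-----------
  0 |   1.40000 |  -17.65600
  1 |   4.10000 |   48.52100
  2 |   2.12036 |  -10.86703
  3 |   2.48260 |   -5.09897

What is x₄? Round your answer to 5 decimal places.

2.80282

x₄ = 2.48260 − (-5.09897)·(2.48260 − 2.12036) / (-5.09897 − (-10.86703))
   = 2.48260 − (-1.8470509)/(5.7680600) = 2.8028205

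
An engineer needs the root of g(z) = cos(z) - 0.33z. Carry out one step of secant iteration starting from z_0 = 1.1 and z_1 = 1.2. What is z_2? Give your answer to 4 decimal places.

1.1729

g(1.1) = 0.090596, g(1.2) = -0.033642
z_2 = 1.200000 − (-0.033642)·(1.200000 − 1.100000) / (-0.033642 − 0.090596) = 1.200000 − (-0.003364)/(-0.124238) = 1.172921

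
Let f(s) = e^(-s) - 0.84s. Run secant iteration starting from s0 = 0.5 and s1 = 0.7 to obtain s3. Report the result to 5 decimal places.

0.63245

f(0.5) = 0.1865307, f(0.7) = -0.0914147
s2 = 0.7000000 − (-0.0914147)·(0.7000000 − 0.5000000) / (-0.0914147 − 0.1865307) = 0.7000000 − (-0.0182829)/(-0.2779454) = 0.6342211
f(0.6342211) = -0.0023973
s3 = 0.6342211 − (-0.0023973)·(0.6342211 − 0.7000000) / (-0.0023973 − (-0.0914147)) = 0.6342211 − (0.0001577)/(0.0890174) = 0.6324496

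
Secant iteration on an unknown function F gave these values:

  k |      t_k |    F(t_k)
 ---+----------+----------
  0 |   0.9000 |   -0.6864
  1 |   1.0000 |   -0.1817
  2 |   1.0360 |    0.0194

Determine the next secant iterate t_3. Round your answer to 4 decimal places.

t_3 = 1.0360 − 0.0194·(1.0360 − 1.0000) / (0.0194 − (-0.1817))
   = 1.0360 − (0.000698)/(0.201100) = 1.032527

1.0325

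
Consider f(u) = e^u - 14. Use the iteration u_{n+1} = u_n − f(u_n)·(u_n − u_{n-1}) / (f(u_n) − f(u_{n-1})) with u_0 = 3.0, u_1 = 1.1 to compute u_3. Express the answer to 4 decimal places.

f(3.0) = 6.085537, f(1.1) = -10.995834
u_2 = 1.100000 − (-10.995834)·(1.100000 − 3.000000) / (-10.995834 − 6.085537) = 1.100000 − (20.892085)/(-17.081371) = 2.323092
f(2.323092) = -3.792816
u_3 = 2.323092 − (-3.792816)·(2.323092 − 1.100000) / (-3.792816 − (-10.995834)) = 2.323092 − (-4.638962)/(7.203018) = 2.967122

2.9671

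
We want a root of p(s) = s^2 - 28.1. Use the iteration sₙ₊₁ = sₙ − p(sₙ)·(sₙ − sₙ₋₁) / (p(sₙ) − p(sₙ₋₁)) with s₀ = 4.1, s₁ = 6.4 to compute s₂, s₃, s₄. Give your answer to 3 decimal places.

5.175, 5.289, 5.301

p(4.1) = -11.29000, p(6.4) = 12.86000
s₂ = 6.40000 − 12.86000·(6.40000 − 4.10000) / (12.86000 − (-11.29000)) = 6.40000 − (29.57800)/(24.15000) = 5.17524
p(5.17524) = -1.31691
s₃ = 5.17524 − (-1.31691)·(5.17524 − 6.40000) / (-1.31691 − 12.86000) = 5.17524 − (1.61290)/(-14.17691) = 5.28901
p(5.28901) = -0.12640
s₄ = 5.28901 − (-0.12640)·(5.28901 − 5.17524) / (-0.12640 − (-1.31691)) = 5.28901 − (-0.01438)/(1.19051) = 5.30109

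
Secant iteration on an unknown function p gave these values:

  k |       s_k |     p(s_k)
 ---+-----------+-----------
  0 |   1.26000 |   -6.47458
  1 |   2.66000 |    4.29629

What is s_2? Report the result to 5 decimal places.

s_2 = 2.66000 − 4.29629·(2.66000 − 1.26000) / (4.29629 − (-6.47458))
   = 2.66000 − (6.0148060)/(10.7708700) = 2.1015673

2.10157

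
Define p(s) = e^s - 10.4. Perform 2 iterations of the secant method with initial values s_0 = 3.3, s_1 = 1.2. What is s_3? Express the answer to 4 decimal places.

2.7351

p(3.3) = 16.712639, p(1.2) = -7.079883
s_2 = 1.200000 − (-7.079883)·(1.200000 − 3.300000) / (-7.079883 − 16.712639) = 1.200000 − (14.867754)/(-23.792522) = 1.824892
p(1.824892) = -4.197875
s_3 = 1.824892 − (-4.197875)·(1.824892 − 1.200000) / (-4.197875 − (-7.079883)) = 1.824892 − (-2.623218)/(2.882008) = 2.735097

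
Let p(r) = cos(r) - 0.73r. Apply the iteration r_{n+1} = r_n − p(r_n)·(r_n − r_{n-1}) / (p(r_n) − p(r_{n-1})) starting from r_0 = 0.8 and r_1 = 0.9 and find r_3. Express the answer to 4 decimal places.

0.8765

p(0.8) = 0.112707, p(0.9) = -0.035390
r_2 = 0.900000 − (-0.035390)·(0.900000 − 0.800000) / (-0.035390 − 0.112707) = 0.900000 − (-0.003539)/(-0.148097) = 0.876103
p(0.876103) = 0.000594
r_3 = 0.876103 − 0.000594·(0.876103 − 0.900000) / (0.000594 − (-0.035390)) = 0.876103 − (-0.000014)/(0.035984) = 0.876498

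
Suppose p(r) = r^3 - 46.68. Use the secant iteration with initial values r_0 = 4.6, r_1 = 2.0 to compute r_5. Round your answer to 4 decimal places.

p(4.6) = 50.656000, p(2.0) = -38.680000
r_2 = 2.000000 − (-38.680000)·(2.000000 − 4.600000) / (-38.680000 − 50.656000) = 2.000000 − (100.568000)/(-89.336000) = 3.125728
p(3.125728) = -16.141101
r_3 = 3.125728 − (-16.141101)·(3.125728 − 2.000000) / (-16.141101 − (-38.680000)) = 3.125728 − (-18.170482)/(22.538899) = 3.931911
p(3.931911) = 14.107037
r_4 = 3.931911 − 14.107037·(3.931911 − 3.125728) / (14.107037 − (-16.141101)) = 3.931911 − (11.372857)/(30.248138) = 3.555925
p(3.555925) = -1.716724
r_5 = 3.555925 − (-1.716724)·(3.555925 − 3.931911) / (-1.716724 − 14.107037) = 3.555925 − (0.645463)/(-15.823761) = 3.596716

3.5967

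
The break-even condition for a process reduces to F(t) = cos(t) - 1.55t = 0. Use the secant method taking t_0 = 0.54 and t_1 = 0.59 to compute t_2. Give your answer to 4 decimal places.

F(0.54) = 0.020709, F(0.59) = -0.083559
t_2 = 0.590000 − (-0.083559)·(0.590000 − 0.540000) / (-0.083559 − 0.020709) = 0.590000 − (-0.004178)/(-0.104268) = 0.549931

0.5499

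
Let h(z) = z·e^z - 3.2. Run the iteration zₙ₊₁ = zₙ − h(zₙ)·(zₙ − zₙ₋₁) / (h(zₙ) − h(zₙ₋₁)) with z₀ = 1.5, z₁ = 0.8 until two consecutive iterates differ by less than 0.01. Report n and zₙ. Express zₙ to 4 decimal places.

n = 5, zₙ = 1.0832

h(1.5) = 3.522534, h(0.8) = -1.419567
z₂ = 0.800000 − (-1.419567)·(-0.700000)/(-4.942101) = 1.001068;  |Δ| = 0.201068
h(1.001068) = -0.475909
z₃ = 1.001068 − (-0.475909)·(0.201068)/(0.943659) = 1.102471;  |Δ| = 0.101403
h(1.102471) = 0.120199
z₄ = 1.102471 − 0.120199·(0.101403)/(0.596107) = 1.082024;  |Δ| = 0.020447
h(1.082024) = -0.007331
z₅ = 1.082024 − (-0.007331)·(-0.020447)/(-0.127530) = 1.083199;  |Δ| = 0.001175
|z₅ − z₄| = 0.001175 < 0.01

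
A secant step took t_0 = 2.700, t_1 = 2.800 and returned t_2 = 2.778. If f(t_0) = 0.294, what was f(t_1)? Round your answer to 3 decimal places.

The secant line through (2.700, 0.294) and (2.800, f(t_1)) crosses zero at t_2 = 2.778.
So (2.700, 0.294), (2.800, f(t_1)), (2.778, 0) are collinear:
f(t_1) = 0.294 · (2.800 − 2.778) / (2.700 − 2.778) = 0.294 · (0.02200)/(-0.07800) = -0.08292

-0.083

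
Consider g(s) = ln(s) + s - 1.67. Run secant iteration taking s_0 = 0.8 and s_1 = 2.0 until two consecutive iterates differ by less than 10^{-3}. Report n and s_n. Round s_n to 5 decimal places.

n = 5, s_n = 1.36145

g(0.8) = -1.0931436, g(2.0) = 1.0231472
s_2 = 2.0000000 − 1.0231472·(1.2000000)/(2.1162907) = 1.4198450;  |Δ| = 0.5801550
g(1.4198450) = 0.1003927
s_3 = 1.4198450 − 0.1003927·(-0.5801550)/(-0.9227544) = 1.3567260;  |Δ| = 0.0631190
g(1.3567260) = -0.0081995
s_4 = 1.3567260 − (-0.0081995)·(-0.0631190)/(-0.1085923) = 1.3614920;  |Δ| = 0.0047660
g(1.3614920) = 0.0000731
s_5 = 1.3614920 − 0.0000731·(0.0047660)/(0.0082727) = 1.3614499;  |Δ| = 0.0000421
|s_5 − s_4| = 0.0000421 < 10^{-3}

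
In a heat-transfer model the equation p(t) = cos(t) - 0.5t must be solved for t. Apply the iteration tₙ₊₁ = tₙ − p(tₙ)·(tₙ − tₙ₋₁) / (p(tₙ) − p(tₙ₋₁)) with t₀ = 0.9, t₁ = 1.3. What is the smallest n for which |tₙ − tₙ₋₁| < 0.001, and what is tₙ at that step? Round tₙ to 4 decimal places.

n = 4, tₙ = 1.0299

p(0.9) = 0.171610, p(1.3) = -0.382501
t₂ = 1.300000 − (-0.382501)·(0.400000)/(-0.554111) = 1.023881;  |Δ| = 0.276119
p(1.023881) = 0.008114
t₃ = 1.023881 − 0.008114·(-0.276119)/(0.390615) = 1.029617;  |Δ| = 0.005736
p(1.029617) = 0.000339
t₄ = 1.029617 − 0.000339·(0.005736)/(-0.007775) = 1.029867;  |Δ| = 0.000250
|t₄ − t₃| = 0.000250 < 0.001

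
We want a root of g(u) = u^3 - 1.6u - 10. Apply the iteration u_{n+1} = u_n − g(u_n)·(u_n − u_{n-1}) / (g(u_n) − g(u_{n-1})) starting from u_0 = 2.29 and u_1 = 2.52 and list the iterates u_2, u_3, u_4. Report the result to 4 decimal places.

2.3950, 2.4007, 2.4010

g(2.29) = -1.655011, g(2.52) = 1.971008
u_2 = 2.520000 − 1.971008·(2.520000 − 2.290000) / (1.971008 − (-1.655011)) = 2.520000 − (0.453332)/(3.626019) = 2.394978
g(2.394978) = -0.094562
u_3 = 2.394978 − (-0.094562)·(2.394978 − 2.520000) / (-0.094562 − 1.971008) = 2.394978 − (0.011822)/(-2.065570) = 2.400702
g(2.400702) = -0.004995
u_4 = 2.400702 − (-0.004995)·(2.400702 − 2.394978) / (-0.004995 − (-0.094562)) = 2.400702 − (-0.000029)/(0.089567) = 2.401021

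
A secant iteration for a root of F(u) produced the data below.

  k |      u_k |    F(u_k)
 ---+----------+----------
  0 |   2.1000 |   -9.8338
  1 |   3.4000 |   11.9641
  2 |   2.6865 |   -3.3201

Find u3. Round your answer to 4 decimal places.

u3 = 2.6865 − (-3.3201)·(2.6865 − 3.4000) / (-3.3201 − 11.9641)
   = 2.6865 − (2.368891)/(-15.284200) = 2.841490

2.8415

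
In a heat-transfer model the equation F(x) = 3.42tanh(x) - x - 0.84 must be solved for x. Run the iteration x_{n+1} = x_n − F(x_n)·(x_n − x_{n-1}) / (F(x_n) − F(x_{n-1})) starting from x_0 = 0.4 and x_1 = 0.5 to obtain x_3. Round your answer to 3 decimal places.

0.370

F(0.4) = 0.05943, F(0.5) = 0.24044
x_2 = 0.50000 − 0.24044·(0.50000 − 0.40000) / (0.24044 − 0.05943) = 0.50000 − (0.02404)/(0.18102) = 0.36717
F(0.36717) = -0.00499
x_3 = 0.36717 − (-0.00499)·(0.36717 − 0.50000) / (-0.00499 − 0.24044) = 0.36717 − (0.00066)/(-0.24543) = 0.36987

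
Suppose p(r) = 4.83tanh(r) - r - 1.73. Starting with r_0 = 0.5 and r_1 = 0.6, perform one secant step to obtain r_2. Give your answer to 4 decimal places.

0.4992

p(0.5) = 0.002026, p(0.6) = 0.263949
r_2 = 0.600000 − 0.263949·(0.600000 − 0.500000) / (0.263949 − 0.002026) = 0.600000 − (0.026395)/(0.261924) = 0.499227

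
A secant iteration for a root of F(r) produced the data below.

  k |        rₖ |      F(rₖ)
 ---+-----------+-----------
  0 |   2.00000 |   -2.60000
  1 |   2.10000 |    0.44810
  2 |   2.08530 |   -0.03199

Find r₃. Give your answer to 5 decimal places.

r₃ = 2.08530 − (-0.03199)·(2.08530 − 2.10000) / (-0.03199 − 0.44810)
   = 2.08530 − (0.0004703)/(-0.4800900) = 2.0862795

2.08628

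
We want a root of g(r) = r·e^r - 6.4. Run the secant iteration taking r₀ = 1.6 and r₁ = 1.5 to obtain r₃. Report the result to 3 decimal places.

g(1.6) = 1.52485, g(1.5) = 0.32253
r₂ = 1.50000 − 0.32253·(1.50000 − 1.60000) / (0.32253 − 1.52485) = 1.50000 − (-0.03225)/(-1.20232) = 1.47317
g(1.47317) = 0.02755
r₃ = 1.47317 − 0.02755·(1.47317 − 1.50000) / (0.02755 − 0.32253) = 1.47317 − (-0.00074)/(-0.29498) = 1.47067

1.471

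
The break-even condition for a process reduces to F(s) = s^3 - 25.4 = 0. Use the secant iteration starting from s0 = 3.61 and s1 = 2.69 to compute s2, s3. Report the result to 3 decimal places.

F(3.61) = 21.64588, F(2.69) = -5.93489
s2 = 2.69000 − (-5.93489)·(2.69000 − 3.61000) / (-5.93489 − 21.64588) = 2.69000 − (5.46010)/(-27.58077) = 2.88797
F(2.88797) = -1.31332
s3 = 2.88797 − (-1.31332)·(2.88797 − 2.69000) / (-1.31332 − (-5.93489)) = 2.88797 − (-0.25999)/(4.62157) = 2.94422

2.888, 2.944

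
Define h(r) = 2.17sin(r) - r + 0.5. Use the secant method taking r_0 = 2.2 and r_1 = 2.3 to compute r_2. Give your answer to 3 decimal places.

h(2.2) = 0.05444, h(2.3) = -0.18182
r_2 = 2.30000 − (-0.18182)·(2.30000 − 2.20000) / (-0.18182 − 0.05444) = 2.30000 − (-0.01818)/(-0.23626) = 2.22304

2.223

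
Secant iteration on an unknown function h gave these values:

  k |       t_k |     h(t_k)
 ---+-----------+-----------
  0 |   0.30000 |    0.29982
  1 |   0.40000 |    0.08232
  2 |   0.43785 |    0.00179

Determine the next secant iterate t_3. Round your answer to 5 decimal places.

0.43869

t_3 = 0.43785 − 0.00179·(0.43785 − 0.40000) / (0.00179 − 0.08232)
   = 0.43785 − (0.0000678)/(-0.0805300) = 0.4386913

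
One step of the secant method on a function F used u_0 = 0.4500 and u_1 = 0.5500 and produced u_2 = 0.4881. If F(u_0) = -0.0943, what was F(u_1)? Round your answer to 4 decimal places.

The secant line through (0.4500, -0.0943) and (0.5500, F(u_1)) crosses zero at u_2 = 0.4881.
So (0.4500, -0.0943), (0.5500, F(u_1)), (0.4881, 0) are collinear:
F(u_1) = -0.0943 · (0.5500 − 0.4881) / (0.4500 − 0.4881) = -0.0943 · (0.061900)/(-0.038100) = 0.153207

0.1532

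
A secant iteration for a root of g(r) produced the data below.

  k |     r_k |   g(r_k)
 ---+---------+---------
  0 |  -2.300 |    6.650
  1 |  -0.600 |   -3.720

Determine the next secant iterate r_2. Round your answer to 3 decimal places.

-1.210

r_2 = -0.600 − (-3.720)·(-0.600 − (-2.300)) / (-3.720 − 6.650)
   = -0.600 − (-6.32400)/(-10.37000) = -1.20984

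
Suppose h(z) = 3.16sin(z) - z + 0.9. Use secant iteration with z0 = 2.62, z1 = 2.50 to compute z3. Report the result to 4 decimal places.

2.5808

h(2.62) = -0.145493, h(2.50) = 0.291172
z2 = 2.500000 − 0.291172·(2.500000 − 2.620000) / (0.291172 − (-0.145493)) = 2.500000 − (-0.034941)/(0.436665) = 2.580017
h(2.580017) = 0.002748
z3 = 2.580017 − 0.002748·(2.580017 − 2.500000) / (0.002748 − 0.291172) = 2.580017 − (0.000220)/(-0.288424) = 2.580779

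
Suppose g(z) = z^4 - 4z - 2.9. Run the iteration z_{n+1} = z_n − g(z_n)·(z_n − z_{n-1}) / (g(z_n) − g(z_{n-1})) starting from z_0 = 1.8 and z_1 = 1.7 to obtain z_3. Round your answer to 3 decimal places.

1.779

g(1.8) = 0.39760, g(1.7) = -1.34790
z_2 = 1.70000 − (-1.34790)·(1.70000 − 1.80000) / (-1.34790 − 0.39760) = 1.70000 − (0.13479)/(-1.74550) = 1.77722
g(1.77722) = -0.03266
z_3 = 1.77722 − (-0.03266)·(1.77722 − 1.70000) / (-0.03266 − (-1.34790)) = 1.77722 − (-0.00252)/(1.31524) = 1.77914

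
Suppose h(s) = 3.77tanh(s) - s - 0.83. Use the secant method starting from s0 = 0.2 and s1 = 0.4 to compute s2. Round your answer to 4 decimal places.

0.3171

h(0.2) = -0.285895, h(0.4) = 0.202408
s2 = 0.400000 − 0.202408·(0.400000 − 0.200000) / (0.202408 − (-0.285895)) = 0.400000 − (0.040482)/(0.488303) = 0.317097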